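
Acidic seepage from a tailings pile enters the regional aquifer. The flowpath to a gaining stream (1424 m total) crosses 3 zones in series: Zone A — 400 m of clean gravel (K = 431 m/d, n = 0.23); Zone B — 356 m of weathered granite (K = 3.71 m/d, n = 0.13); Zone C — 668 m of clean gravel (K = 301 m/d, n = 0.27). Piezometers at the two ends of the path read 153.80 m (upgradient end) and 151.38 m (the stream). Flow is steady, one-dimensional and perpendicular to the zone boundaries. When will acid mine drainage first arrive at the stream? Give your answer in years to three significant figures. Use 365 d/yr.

35.8 years

Total head drop ΔH = 153.80 − 151.38 = 2.42 m
Steady 1-D flow in series ⇒ the Darcy flux q is identical in every zone and the zone head losses add (resistances L/K in series).
Σ(L/K) = 400/431 + 356/3.71 + 668/301 = 0.9281 + 95.96 + 2.219 = 99.10 d
q = ΔH / Σ(L/K) = 2.42 / 99.10 = 0.02442 m/d (same in every zone)
Zone A: v = q/n = 0.02442/0.23 = 0.1062 m/d → t_A = 400/0.1062 = 3768 d
Zone B: v = q/n = 0.02442/0.13 = 0.1878 m/d → t_B = 356/0.1878 = 1895 d
Zone C: v = q/n = 0.02442/0.27 = 0.09044 m/d → t_C = 668/0.09044 = 7386 d
Total t = 3768 + 1895 + 7386 = 13050 d
   = 13050 / 365 = 35.8 yr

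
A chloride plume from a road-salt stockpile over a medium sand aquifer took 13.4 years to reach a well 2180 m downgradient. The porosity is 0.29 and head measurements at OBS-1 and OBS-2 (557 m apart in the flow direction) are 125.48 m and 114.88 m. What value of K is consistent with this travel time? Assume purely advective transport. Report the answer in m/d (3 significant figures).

Hydraulic gradient i = (125.48 − 114.88) / 557 = 10.60 / 557 = 0.01903
t = 13.4 years = 4891 d
v = L / t = 2180 / 4891 = 0.4457 m/d
K = v · n / i = 0.4457 × 0.29 / 0.01903 = 6.79 m/d

6.79 m/d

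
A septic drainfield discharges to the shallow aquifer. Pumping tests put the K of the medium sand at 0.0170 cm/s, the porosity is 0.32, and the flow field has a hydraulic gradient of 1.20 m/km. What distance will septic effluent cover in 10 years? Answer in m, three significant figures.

201 m

K = 0.0170 cm/s × 864 = 14.69 m/d
q = Ki = 14.69 × 0.0012 = 0.01763 m/d
Seepage velocity v = q / n = 0.01763 / 0.32 = 0.05508 m/d
T = 10 yr × 365 = 3650 d
L = v × T = 0.05508 × 3650 = 201.0 m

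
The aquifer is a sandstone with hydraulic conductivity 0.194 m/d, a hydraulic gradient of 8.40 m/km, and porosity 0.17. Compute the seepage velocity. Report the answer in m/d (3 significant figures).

0.00959 m/d

Specific discharge q = 0.194 × 0.0084 = 0.001630 m/d
Average linear velocity = 0.001630 / 0.17 = 0.009586 m/d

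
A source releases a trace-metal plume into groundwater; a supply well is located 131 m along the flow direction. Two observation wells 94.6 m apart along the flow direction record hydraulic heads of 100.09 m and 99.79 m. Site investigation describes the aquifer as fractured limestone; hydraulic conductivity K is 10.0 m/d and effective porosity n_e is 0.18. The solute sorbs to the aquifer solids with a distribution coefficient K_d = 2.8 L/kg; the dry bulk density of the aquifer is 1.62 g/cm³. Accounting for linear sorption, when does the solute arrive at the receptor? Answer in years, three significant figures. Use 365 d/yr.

Hydraulic gradient i = (100.09 − 99.79) / 94.6 = 0.30 / 94.6 = 0.003171
Darcy flux q = K·i = 10.0 × 0.003171 = 0.03171 m/d
v = Ki/n = 10.0·0.003171/0.18 = 0.1762 m/d
Retardation R = 1 + ρ_b·K_d/n = 1 + 1.62×2.8/0.18 = 26.20
Contaminant velocity v_c = v/R = 0.1762/26.20 = 0.006724 m/d
t = L/v_c = 131/0.006724 = 19480 d
   = 19480/365 = 53.4 yr

53.4 years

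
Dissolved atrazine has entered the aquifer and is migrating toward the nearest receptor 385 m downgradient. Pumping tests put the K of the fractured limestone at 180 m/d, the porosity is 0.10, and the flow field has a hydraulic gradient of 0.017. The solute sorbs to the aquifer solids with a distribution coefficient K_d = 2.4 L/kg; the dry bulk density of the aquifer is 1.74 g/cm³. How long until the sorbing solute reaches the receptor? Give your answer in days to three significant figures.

Darcy flux q = K·i = 180 × 0.017 = 3.060 m/d
Average linear velocity = 3.060 / 0.10 = 30.60 m/d
Retardation R = 1 + ρ_b·K_d/n = 1 + 1.74×2.4/0.10 = 42.76
Contaminant velocity v_c = v/R = 30.60/42.76 = 0.7156 m/d
t = L/v_c = 385/0.7156 = 538.0 d

538 days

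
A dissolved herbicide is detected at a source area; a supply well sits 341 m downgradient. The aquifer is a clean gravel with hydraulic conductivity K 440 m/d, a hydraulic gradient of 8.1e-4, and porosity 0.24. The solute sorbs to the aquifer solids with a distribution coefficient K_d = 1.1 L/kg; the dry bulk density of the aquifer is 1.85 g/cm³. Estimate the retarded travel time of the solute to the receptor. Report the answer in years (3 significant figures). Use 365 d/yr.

q = Ki = 440 × 8.1e-4 = 0.3564 m/d
Average linear velocity = 0.3564 / 0.24 = 1.485 m/d
Retardation R = 1 + ρ_b·K_d/n = 1 + 1.85×1.1/0.24 = 9.479
Contaminant velocity v_c = v/R = 1.485/9.479 = 0.1567 m/d
t = L/v_c = 341/0.1567 = 2177 d
   = 2177/365 = 5.96 yr

5.96 years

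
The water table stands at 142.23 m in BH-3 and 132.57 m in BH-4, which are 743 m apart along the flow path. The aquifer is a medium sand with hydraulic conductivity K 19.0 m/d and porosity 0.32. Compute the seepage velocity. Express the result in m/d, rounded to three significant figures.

0.772 m/d

Hydraulic gradient i = (142.23 − 132.57) / 743 = 9.66 / 743 = 0.01300
Specific discharge q = 19.0 × 0.01300 = 0.2470 m/d
v = Ki/n = 19.0·0.01300/0.32 = 0.7720 m/d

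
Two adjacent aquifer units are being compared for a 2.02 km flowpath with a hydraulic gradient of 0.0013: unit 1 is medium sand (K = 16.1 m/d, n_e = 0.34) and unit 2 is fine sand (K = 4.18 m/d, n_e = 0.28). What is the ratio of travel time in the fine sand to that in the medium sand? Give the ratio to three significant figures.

Unit 1 (medium sand): v = 16.1×0.0013/0.34 = 0.06156 m/d, t = 2020/0.06156 = 32810 d
Unit 2 (fine sand): v = 4.18×0.0013/0.28 = 0.01941 m/d, t = 2020/0.01941 = 104100 d
t(fine sand) / t(medium sand) = 104100/32810 = 3.17

3.17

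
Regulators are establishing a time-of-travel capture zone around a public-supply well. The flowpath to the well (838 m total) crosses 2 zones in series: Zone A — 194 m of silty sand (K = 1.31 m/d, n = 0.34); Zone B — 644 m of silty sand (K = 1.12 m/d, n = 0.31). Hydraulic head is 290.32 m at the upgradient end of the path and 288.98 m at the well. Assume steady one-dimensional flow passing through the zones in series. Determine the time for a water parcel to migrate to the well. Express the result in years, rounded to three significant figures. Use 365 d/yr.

393 years

Total head drop ΔH = 290.32 − 288.98 = 1.34 m
Continuity: the same q passes through each zone, so ΔH = q·Σ(L_j/K_j) — the zones act as resistances in series.
Σ(L/K) = 194/1.31 + 644/1.12 = 148.1 + 575.0 = 723.1 d
q = ΔH / Σ(L/K) = 1.34 / 723.1 = 0.001853 m/d (same in every zone)
Zone A: v = q/n = 0.001853/0.34 = 0.005450 m/d → t_A = 194/0.005450 = 35590 d
Zone B: v = q/n = 0.001853/0.31 = 0.005978 m/d → t_B = 644/0.005978 = 107700 d
Total t = 35590 + 107700 = 143300 d
   = 143300 / 365 = 393 yr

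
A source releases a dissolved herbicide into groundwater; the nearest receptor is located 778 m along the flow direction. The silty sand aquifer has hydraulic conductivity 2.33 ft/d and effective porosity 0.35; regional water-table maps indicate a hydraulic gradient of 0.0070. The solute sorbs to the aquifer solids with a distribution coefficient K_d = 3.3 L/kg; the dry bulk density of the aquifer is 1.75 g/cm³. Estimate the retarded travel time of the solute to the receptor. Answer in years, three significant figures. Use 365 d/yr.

K = 2.33 ft/d × 0.3048 = 0.7102 m/d
Specific discharge q = 0.7102 × 0.0070 = 0.004971 m/d
Average linear velocity = 0.004971 / 0.35 = 0.01420 m/d
Retardation R = 1 + ρ_b·K_d/n = 1 + 1.75×3.3/0.35 = 17.50
Contaminant velocity v_c = v/R = 0.01420/17.50 = 8.116e-4 m/d
t = L/v_c = 778/8.116e-4 = 958600 d
   = 958600/365 = 2630 yr

2630 years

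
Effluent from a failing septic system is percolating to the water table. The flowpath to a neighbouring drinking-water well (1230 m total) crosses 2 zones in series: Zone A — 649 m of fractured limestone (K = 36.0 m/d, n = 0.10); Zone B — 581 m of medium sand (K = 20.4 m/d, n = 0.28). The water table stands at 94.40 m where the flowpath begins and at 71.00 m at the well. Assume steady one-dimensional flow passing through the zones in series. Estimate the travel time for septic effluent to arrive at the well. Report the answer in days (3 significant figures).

452 days

Total head drop ΔH = 94.40 − 71.00 = 23.40 m
Continuity: the same q passes through each zone, so ΔH = q·Σ(L_j/K_j) — the zones act as resistances in series.
Σ(L/K) = 649/36.0 + 581/20.4 = 18.03 + 28.48 = 46.51 d
q = ΔH / Σ(L/K) = 23.40 / 46.51 = 0.5031 m/d (same in every zone)
Zone A: v = q/n = 0.5031/0.10 = 5.031 m/d → t_A = 649/5.031 = 129.0 d
Zone B: v = q/n = 0.5031/0.28 = 1.797 m/d → t_B = 581/1.797 = 323.3 d
Total t = 129.0 + 323.3 = 452.3 d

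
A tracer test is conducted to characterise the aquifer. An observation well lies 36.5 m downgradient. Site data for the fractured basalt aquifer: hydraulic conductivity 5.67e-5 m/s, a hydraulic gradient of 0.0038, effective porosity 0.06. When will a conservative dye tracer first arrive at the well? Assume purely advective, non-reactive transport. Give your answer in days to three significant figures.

K = 5.67e-5 m/s × 86400 s/d = 4.899 m/d
Specific discharge q = 4.899 × 0.0038 = 0.01862 m/d
Average linear velocity = 0.01862 / 0.06 = 0.3103 m/d
t = L / v = 36.5 / 0.3103 = 117.6 d

118 days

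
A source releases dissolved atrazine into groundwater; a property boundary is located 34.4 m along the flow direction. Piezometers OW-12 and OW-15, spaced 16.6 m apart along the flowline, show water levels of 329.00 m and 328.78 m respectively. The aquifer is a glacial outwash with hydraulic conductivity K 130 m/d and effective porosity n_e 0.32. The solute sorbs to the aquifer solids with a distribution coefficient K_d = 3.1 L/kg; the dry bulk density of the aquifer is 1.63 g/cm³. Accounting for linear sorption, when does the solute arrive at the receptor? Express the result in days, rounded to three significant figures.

107 days

Hydraulic gradient i = (329.00 − 328.78) / 16.6 = 0.22 / 16.6 = 0.01325
Darcy flux q = K·i = 130 × 0.01325 = 1.723 m/d
Average linear velocity = 1.723 / 0.32 = 5.384 m/d
Retardation R = 1 + ρ_b·K_d/n = 1 + 1.63×3.1/0.32 = 16.79
Contaminant velocity v_c = v/R = 5.384/16.79 = 0.3207 m/d
t = L/v_c = 34.4/0.3207 = 107.3 d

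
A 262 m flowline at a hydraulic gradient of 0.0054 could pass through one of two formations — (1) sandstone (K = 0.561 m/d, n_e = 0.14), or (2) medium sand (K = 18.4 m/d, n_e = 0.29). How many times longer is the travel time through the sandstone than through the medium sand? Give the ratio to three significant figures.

Unit 1 (sandstone): v = 0.561×0.0054/0.14 = 0.02164 m/d, t = 262/0.02164 = 12110 d
Unit 2 (medium sand): v = 18.4×0.0054/0.29 = 0.3426 m/d, t = 262/0.3426 = 764.7 d
t(sandstone) / t(medium sand) = 12110/764.7 = 15.8

15.8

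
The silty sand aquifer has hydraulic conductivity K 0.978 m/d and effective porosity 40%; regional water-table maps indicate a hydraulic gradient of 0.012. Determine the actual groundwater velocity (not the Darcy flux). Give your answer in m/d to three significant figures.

Darcy flux q = K·i = 0.978 × 0.012 = 0.01174 m/d
Seepage velocity v = q / n = 0.01174 / 0.40 = 0.02934 m/d

0.0293 m/d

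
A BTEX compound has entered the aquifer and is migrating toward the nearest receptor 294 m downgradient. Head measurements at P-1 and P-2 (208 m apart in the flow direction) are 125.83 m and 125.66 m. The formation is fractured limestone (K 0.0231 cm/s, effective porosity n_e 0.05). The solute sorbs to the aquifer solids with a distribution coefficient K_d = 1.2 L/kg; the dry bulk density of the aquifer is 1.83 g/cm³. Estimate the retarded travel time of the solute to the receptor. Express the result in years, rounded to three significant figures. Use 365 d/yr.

Hydraulic gradient i = (125.83 − 125.66) / 208 = 0.17 / 208 = 8.173e-4
K = 0.0231 cm/s × 864 = 19.96 m/d
Specific discharge q = 19.96 × 8.173e-4 = 0.01631 m/d
Seepage velocity v = q / n = 0.01631 / 0.05 = 0.3262 m/d
Retardation R = 1 + ρ_b·K_d/n = 1 + 1.83×1.2/0.05 = 44.92
Contaminant velocity v_c = v/R = 0.3262/44.92 = 0.007263 m/d
t = L/v_c = 294/0.007263 = 40480 d
   = 40480/365 = 111 yr

111 years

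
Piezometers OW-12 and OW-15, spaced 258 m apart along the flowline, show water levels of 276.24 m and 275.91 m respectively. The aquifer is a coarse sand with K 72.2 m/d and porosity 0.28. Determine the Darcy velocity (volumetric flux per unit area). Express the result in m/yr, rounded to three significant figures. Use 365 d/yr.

Hydraulic gradient i = (276.24 − 275.91) / 258 = 0.33 / 258 = 0.001279
Darcy flux q = K·i = 72.2 × 0.001279 = 0.09235 m/d
   = 0.09235 × 365 = 33.7 m/yr

33.7 m/yr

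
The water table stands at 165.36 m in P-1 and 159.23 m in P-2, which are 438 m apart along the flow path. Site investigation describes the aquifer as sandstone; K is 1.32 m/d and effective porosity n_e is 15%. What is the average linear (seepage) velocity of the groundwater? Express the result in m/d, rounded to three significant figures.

0.123 m/d

Hydraulic gradient i = (165.36 − 159.23) / 438 = 6.13 / 438 = 0.01400
Specific discharge q = 1.32 × 0.01400 = 0.01847 m/d
Average linear velocity = 0.01847 / 0.15 = 0.1232 m/d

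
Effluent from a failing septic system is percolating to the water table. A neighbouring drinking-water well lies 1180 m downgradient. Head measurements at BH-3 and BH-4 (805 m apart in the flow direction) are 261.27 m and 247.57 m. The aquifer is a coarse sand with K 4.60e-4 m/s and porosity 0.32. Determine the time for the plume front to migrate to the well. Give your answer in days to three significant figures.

Hydraulic gradient i = (261.27 − 247.57) / 805 = 13.70 / 805 = 0.01702
K = 4.60e-4 m/s × 86400 s/d = 39.74 m/d
Specific discharge q = 39.74 × 0.01702 = 0.6764 m/d
Seepage velocity v = q / n = 0.6764 / 0.32 = 2.114 m/d
t = L / v = 1180 / 2.114 = 558.3 d

558 days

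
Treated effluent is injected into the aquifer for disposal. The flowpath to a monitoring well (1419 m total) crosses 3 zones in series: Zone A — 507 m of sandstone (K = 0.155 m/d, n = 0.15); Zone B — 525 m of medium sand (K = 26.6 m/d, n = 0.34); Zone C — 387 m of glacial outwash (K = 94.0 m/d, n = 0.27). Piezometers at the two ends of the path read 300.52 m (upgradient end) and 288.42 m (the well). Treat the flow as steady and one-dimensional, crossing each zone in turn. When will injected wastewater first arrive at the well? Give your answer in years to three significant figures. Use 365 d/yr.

Total head drop ΔH = 300.52 − 288.42 = 12.10 m
Steady 1-D flow in series ⇒ the Darcy flux q is identical in every zone and the zone head losses add (resistances L/K in series).
Σ(L/K) = 507/0.155 + 525/26.6 + 387/94.0 = 3271 + 19.74 + 4.117 = 3295 d
q = ΔH / Σ(L/K) = 12.10 / 3295 = 0.003672 m/d (same in every zone)
Zone A: v = q/n = 0.003672/0.15 = 0.02448 m/d → t_A = 507/0.02448 = 20710 d
Zone B: v = q/n = 0.003672/0.34 = 0.01080 m/d → t_B = 525/0.01080 = 48610 d
Zone C: v = q/n = 0.003672/0.27 = 0.01360 m/d → t_C = 387/0.01360 = 28450 d
Total t = 20710 + 48610 + 28450 = 97770 d
   = 97770 / 365 = 268 yr

268 years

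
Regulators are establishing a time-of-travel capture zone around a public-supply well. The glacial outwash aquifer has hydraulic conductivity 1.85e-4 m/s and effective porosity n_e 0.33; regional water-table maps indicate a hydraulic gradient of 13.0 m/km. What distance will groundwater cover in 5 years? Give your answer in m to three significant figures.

1150 m

K = 1.85e-4 m/s × 86400 s/d = 15.98 m/d
q = Ki = 15.98 × 0.013 = 0.2078 m/d
v = Ki/n = 15.98·0.013/0.33 = 0.6297 m/d
T = 5 yr × 365 = 1825 d
L = v × T = 0.6297 × 1825 = 1149 m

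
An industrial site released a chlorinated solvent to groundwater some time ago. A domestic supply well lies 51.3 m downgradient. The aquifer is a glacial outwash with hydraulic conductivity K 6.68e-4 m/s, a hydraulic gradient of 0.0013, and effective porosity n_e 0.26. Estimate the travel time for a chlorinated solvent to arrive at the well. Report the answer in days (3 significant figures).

178 days

K = 6.68e-4 m/s × 86400 s/d = 57.72 m/d
Darcy flux q = K·i = 57.72 × 0.0013 = 0.07503 m/d
v = Ki/n = 57.72·0.0013/0.26 = 0.2886 m/d
t = L / v = 51.3 / 0.2886 = 177.8 d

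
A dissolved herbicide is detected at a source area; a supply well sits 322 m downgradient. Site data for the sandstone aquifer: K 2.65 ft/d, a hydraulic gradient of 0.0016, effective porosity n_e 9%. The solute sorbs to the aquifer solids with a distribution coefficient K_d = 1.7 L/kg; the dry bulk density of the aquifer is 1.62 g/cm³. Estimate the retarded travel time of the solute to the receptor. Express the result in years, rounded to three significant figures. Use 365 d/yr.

K = 2.65 ft/d × 0.3048 = 0.8077 m/d
Specific discharge q = 0.8077 × 0.0016 = 0.001292 m/d
v = Ki/n = 0.8077·0.0016/0.09 = 0.01436 m/d
Retardation R = 1 + ρ_b·K_d/n = 1 + 1.62×1.7/0.09 = 31.60
Contaminant velocity v_c = v/R = 0.01436/31.60 = 4.544e-4 m/d
t = L/v_c = 322/4.544e-4 = 708600 d
   = 708600/365 = 1940 yr

1940 years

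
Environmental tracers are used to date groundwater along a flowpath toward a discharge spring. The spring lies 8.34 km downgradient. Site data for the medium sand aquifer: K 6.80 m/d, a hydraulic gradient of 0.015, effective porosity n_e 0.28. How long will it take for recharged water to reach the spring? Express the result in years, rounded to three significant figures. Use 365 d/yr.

q = Ki = 6.80 × 0.015 = 0.1020 m/d
v = Ki/n = 6.80·0.015/0.28 = 0.3643 m/d
L = 8.34 km = 8340 m
t = L / v = 8340 / 0.3643 = 22890 d
   = 22890 / 365 = 62.7 yr

62.7 years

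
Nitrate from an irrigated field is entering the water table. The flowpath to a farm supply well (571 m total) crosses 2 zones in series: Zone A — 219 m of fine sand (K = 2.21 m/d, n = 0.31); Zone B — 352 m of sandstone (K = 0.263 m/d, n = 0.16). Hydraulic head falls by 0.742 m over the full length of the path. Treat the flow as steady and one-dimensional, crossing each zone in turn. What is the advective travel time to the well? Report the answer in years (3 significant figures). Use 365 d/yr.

Steady 1-D flow in series ⇒ the Darcy flux q is identical in every zone and the zone head losses add (resistances L/K in series).
Σ(L/K) = 219/2.21 + 352/0.263 = 99.10 + 1338 = 1437 d
q = ΔH / Σ(L/K) = 0.742 / 1437 = 5.162e-4 m/d (same in every zone)
Zone A: v = q/n = 5.162e-4/0.31 = 0.001665 m/d → t_A = 219/0.001665 = 131500 d
Zone B: v = q/n = 5.162e-4/0.16 = 0.003226 m/d → t_B = 352/0.003226 = 109100 d
Total t = 131500 + 109100 = 240600 d
   = 240600 / 365 = 659 yr

659 years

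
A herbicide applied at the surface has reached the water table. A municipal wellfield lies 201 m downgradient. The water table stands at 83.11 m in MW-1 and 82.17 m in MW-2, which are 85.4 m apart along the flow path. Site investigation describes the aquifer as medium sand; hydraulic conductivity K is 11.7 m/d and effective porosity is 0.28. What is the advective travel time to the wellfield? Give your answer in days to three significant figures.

Hydraulic gradient i = (83.11 − 82.17) / 85.4 = 0.94 / 85.4 = 0.01101
q = Ki = 11.7 × 0.01101 = 0.1288 m/d
Seepage velocity v = q / n = 0.1288 / 0.28 = 0.4599 m/d
t = L / v = 201 / 0.4599 = 437.0 d

437 days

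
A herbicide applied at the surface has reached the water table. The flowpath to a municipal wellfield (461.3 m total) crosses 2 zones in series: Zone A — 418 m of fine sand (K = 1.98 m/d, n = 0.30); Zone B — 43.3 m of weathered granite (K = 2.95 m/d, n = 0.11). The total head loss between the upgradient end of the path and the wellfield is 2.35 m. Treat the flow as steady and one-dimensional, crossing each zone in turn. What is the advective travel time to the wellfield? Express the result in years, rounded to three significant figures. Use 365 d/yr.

34.3 years

Continuity: the same q passes through each zone, so ΔH = q·Σ(L_j/K_j) — the zones act as resistances in series.
Σ(L/K) = 418/1.98 + 43.3/2.95 = 211.1 + 14.68 = 225.8 d
q = ΔH / Σ(L/K) = 2.35 / 225.8 = 0.01041 m/d (same in every zone)
Zone A: v = q/n = 0.01041/0.30 = 0.03469 m/d → t_A = 418/0.03469 = 12050 d
Zone B: v = q/n = 0.01041/0.11 = 0.09462 m/d → t_B = 43.3/0.09462 = 457.6 d
Total t = 12050 + 457.6 = 12510 d
   = 12510 / 365 = 34.3 yr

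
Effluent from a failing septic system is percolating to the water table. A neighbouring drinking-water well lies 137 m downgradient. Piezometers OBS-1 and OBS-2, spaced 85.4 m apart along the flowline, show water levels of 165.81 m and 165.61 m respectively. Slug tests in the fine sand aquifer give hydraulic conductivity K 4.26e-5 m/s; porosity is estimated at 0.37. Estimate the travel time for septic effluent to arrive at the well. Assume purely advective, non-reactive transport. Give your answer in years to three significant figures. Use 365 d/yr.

Hydraulic gradient i = (165.81 − 165.61) / 85.4 = 0.20 / 85.4 = 0.002342
K = 4.26e-5 m/s × 86400 s/d = 3.681 m/d
Specific discharge q = 3.681 × 0.002342 = 0.008620 m/d
Seepage velocity v = q / n = 0.008620 / 0.37 = 0.02330 m/d
t = L / v = 137 / 0.02330 = 5881 d
   = 5881 / 365 = 16.1 yr

16.1 years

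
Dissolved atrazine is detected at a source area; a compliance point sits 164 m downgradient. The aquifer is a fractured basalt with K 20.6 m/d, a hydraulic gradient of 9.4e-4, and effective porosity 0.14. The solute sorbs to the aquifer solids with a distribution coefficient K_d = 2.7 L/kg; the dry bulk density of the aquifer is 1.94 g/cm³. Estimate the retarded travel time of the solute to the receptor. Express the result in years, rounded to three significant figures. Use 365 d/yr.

Darcy flux q = K·i = 20.6 × 9.4e-4 = 0.01936 m/d
Seepage velocity v = q / n = 0.01936 / 0.14 = 0.1383 m/d
Retardation R = 1 + ρ_b·K_d/n = 1 + 1.94×2.7/0.14 = 38.41
Contaminant velocity v_c = v/R = 0.1383/38.41 = 0.003601 m/d
t = L/v_c = 164/0.003601 = 45550 d
   = 45550/365 = 125 yr

125 years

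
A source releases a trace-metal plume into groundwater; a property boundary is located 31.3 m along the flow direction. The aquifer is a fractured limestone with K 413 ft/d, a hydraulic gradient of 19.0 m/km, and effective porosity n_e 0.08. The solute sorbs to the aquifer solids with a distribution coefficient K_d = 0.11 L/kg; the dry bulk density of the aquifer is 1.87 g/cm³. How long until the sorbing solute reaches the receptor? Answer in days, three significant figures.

3.74 days

K = 413 ft/d × 0.3048 = 125.9 m/d
Darcy flux q = K·i = 125.9 × 0.019 = 2.392 m/d
v_s = q/n_e = 2.392/0.08 = 29.90 m/d
Retardation R = 1 + ρ_b·K_d/n = 1 + 1.87×0.11/0.08 = 3.571
Contaminant velocity v_c = v/R = 29.90/3.571 = 8.372 m/d
t = L/v_c = 31.3/8.372 = 3.739 d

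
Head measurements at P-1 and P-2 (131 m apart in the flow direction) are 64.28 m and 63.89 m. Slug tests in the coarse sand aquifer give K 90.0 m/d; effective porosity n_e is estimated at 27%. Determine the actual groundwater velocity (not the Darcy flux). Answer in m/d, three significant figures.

0.992 m/d

Hydraulic gradient i = (64.28 − 63.89) / 131 = 0.39 / 131 = 0.002977
Darcy flux q = K·i = 90.0 × 0.002977 = 0.2679 m/d
Average linear velocity = 0.2679 / 0.27 = 0.9924 m/d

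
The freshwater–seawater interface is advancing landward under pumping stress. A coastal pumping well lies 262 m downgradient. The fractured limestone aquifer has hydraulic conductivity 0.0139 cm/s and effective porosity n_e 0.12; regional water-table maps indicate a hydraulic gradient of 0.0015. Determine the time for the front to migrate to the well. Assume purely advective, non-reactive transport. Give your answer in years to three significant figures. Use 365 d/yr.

K = 0.0139 cm/s × 864 = 12.01 m/d
q = Ki = 12.01 × 0.0015 = 0.01801 m/d
v = Ki/n = 12.01·0.0015/0.12 = 0.1501 m/d
t = L / v = 262 / 0.1501 = 1745 d
   = 1745 / 365 = 4.78 yr

4.78 years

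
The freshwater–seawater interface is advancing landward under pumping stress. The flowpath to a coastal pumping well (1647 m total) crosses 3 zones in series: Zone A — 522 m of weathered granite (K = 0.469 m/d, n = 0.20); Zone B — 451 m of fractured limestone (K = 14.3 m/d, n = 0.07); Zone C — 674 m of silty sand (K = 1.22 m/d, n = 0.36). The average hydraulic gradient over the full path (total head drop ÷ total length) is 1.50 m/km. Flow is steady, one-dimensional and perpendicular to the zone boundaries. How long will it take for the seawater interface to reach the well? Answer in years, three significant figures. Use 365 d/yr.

713 years

Continuity: the same q passes through each zone, so ΔH = q·Σ(L_j/K_j) — the zones act as resistances in series.
Σ(L/K) = 522/0.469 + 451/14.3 + 674/1.22 = 1113 + 31.54 + 552.5 = 1697 d
K_eq = L_total / Σ(L/K) = 1647 / 1697 = 0.9705 m/d
q = K_eq · i = 0.9705 × 0.0015 = 0.001456 m/d (same in every zone)
Zone A: v = q/n = 0.001456/0.20 = 0.007279 m/d → t_A = 522/0.007279 = 71710 d
Zone B: v = q/n = 0.001456/0.07 = 0.02080 m/d → t_B = 451/0.02080 = 21690 d
Zone C: v = q/n = 0.001456/0.36 = 0.004044 m/d → t_C = 674/0.004044 = 166700 d
Total t = 71710 + 21690 + 166700 = 260100 d
   = 260100 / 365 = 713 yr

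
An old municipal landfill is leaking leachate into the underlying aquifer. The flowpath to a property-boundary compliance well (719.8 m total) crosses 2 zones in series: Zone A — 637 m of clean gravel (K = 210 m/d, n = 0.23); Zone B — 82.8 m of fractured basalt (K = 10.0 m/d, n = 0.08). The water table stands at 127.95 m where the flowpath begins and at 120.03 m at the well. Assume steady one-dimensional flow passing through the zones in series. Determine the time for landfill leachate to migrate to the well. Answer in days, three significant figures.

219 days

Total head drop ΔH = 127.95 − 120.03 = 7.92 m
Steady 1-D flow in series ⇒ the Darcy flux q is identical in every zone and the zone head losses add (resistances L/K in series).
Σ(L/K) = 637/210 + 82.8/10.0 = 3.033 + 8.280 = 11.31 d
q = ΔH / Σ(L/K) = 7.92 / 11.31 = 0.7001 m/d (same in every zone)
Zone A: v = q/n = 0.7001/0.23 = 3.044 m/d → t_A = 637/3.044 = 209.3 d
Zone B: v = q/n = 0.7001/0.08 = 8.751 m/d → t_B = 82.8/8.751 = 9.462 d
Total t = 209.3 + 9.462 = 218.7 d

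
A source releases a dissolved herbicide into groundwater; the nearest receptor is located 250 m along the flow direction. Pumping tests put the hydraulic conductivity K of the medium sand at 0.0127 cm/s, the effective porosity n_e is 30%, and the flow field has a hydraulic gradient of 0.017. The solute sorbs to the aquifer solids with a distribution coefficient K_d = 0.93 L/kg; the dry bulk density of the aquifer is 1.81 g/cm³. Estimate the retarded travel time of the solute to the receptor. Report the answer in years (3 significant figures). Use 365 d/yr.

7.28 years

K = 0.0127 cm/s × 864 = 10.97 m/d
q = Ki = 10.97 × 0.017 = 0.1865 m/d
v_s = q/n_e = 0.1865/0.30 = 0.6218 m/d
Retardation R = 1 + ρ_b·K_d/n = 1 + 1.81×0.93/0.30 = 6.611
Contaminant velocity v_c = v/R = 0.6218/6.611 = 0.09405 m/d
t = L/v_c = 250/0.09405 = 2658 d
   = 2658/365 = 7.28 yr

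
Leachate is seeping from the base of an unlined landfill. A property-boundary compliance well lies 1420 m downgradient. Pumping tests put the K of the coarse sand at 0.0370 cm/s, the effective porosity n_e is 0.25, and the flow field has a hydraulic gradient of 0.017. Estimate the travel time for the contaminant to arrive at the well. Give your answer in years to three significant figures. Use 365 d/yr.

1.79 years

K = 0.0370 cm/s × 864 = 31.97 m/d
Darcy flux q = K·i = 31.97 × 0.017 = 0.5435 m/d
Seepage velocity v = q / n = 0.5435 / 0.25 = 2.174 m/d
t = L / v = 1420 / 2.174 = 653.2 d
   = 653.2 / 365 = 1.79 yr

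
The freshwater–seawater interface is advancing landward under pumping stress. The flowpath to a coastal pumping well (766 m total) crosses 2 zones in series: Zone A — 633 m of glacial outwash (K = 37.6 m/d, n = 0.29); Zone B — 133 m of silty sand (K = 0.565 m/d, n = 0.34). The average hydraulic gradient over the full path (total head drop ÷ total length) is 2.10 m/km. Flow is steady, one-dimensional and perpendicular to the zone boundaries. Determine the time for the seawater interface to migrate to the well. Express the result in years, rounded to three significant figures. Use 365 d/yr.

Steady 1-D flow in series ⇒ the Darcy flux q is identical in every zone and the zone head losses add (resistances L/K in series).
Σ(L/K) = 633/37.6 + 133/0.565 = 16.84 + 235.4 = 252.2 d
K_eq = L_total / Σ(L/K) = 766 / 252.2 = 3.037 m/d
q = K_eq · i = 3.037 × 0.0021 = 0.006377 m/d (same in every zone)
Zone A: v = q/n = 0.006377/0.29 = 0.02199 m/d → t_A = 633/0.02199 = 28780 d
Zone B: v = q/n = 0.006377/0.34 = 0.01876 m/d → t_B = 133/0.01876 = 7091 d
Total t = 28780 + 7091 = 35870 d
   = 35870 / 365 = 98.3 yr

98.3 years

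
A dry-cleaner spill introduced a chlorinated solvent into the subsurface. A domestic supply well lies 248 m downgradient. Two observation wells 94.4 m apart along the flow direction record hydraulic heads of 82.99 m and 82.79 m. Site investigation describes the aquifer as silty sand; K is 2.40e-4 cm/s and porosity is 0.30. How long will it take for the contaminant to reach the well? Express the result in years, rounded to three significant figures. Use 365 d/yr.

464 years

Hydraulic gradient i = (82.99 − 82.79) / 94.4 = 0.20 / 94.4 = 0.002119
K = 2.40e-4 cm/s × 864 = 0.2074 m/d
Darcy flux q = K·i = 0.2074 × 0.002119 = 4.393e-4 m/d
Seepage velocity v = q / n = 4.393e-4 / 0.30 = 0.001464 m/d
t = L / v = 248 / 0.001464 = 169400 d
   = 169400 / 365 = 464 yr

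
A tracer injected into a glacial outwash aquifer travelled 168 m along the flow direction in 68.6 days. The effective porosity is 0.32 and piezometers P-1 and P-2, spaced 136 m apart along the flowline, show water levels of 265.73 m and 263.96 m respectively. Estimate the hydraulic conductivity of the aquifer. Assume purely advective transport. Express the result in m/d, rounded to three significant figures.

Hydraulic gradient i = (265.73 − 263.96) / 136 = 1.77 / 136 = 0.01301
v = L / t = 168 / 68.6 = 2.449 m/d
K = v · n / i = 2.449 × 0.32 / 0.01301 = 60.2 m/d

60.2 m/d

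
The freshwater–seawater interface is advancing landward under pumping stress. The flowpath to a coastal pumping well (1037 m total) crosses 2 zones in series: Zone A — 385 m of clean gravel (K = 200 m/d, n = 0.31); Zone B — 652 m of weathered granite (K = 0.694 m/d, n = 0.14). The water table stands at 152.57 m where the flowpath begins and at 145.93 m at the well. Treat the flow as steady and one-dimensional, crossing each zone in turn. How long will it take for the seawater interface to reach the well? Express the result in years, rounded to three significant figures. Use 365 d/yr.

Total head drop ΔH = 152.57 − 145.93 = 6.64 m
Steady 1-D flow in series ⇒ the Darcy flux q is identical in every zone and the zone head losses add (resistances L/K in series).
Σ(L/K) = 385/200 + 652/0.694 = 1.925 + 939.5 = 941.4 d
q = ΔH / Σ(L/K) = 6.64 / 941.4 = 0.007053 m/d (same in every zone)
Zone A: v = q/n = 0.007053/0.31 = 0.02275 m/d → t_A = 385/0.02275 = 16920 d
Zone B: v = q/n = 0.007053/0.14 = 0.05038 m/d → t_B = 652/0.05038 = 12940 d
Total t = 16920 + 12940 = 29860 d
   = 29860 / 365 = 81.8 yr

81.8 years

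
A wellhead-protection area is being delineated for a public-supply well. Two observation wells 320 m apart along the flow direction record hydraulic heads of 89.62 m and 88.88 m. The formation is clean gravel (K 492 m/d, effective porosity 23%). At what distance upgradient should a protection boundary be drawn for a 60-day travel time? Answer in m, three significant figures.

297 m

Hydraulic gradient i = (89.62 − 88.88) / 320 = 0.74 / 320 = 0.002313
q = Ki = 492 × 0.002313 = 1.138 m/d
Average linear velocity = 1.138 / 0.23 = 4.947 m/d
L = v × T = 4.947 × 60 = 296.8 m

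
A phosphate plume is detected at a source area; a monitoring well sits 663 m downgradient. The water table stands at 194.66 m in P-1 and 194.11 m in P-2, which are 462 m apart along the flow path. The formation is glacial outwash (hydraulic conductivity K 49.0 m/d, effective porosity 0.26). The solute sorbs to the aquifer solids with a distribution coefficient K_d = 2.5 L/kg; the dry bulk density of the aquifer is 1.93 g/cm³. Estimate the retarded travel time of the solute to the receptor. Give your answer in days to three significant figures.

57800 days

Hydraulic gradient i = (194.66 − 194.11) / 462 = 0.55 / 462 = 0.001190
Darcy flux q = K·i = 49.0 × 0.001190 = 0.05833 m/d
v_s = q/n_e = 0.05833/0.26 = 0.2244 m/d
Retardation R = 1 + ρ_b·K_d/n = 1 + 1.93×2.5/0.26 = 19.56
Contaminant velocity v_c = v/R = 0.2244/19.56 = 0.01147 m/d
t = L/v_c = 663/0.01147 = 57790 d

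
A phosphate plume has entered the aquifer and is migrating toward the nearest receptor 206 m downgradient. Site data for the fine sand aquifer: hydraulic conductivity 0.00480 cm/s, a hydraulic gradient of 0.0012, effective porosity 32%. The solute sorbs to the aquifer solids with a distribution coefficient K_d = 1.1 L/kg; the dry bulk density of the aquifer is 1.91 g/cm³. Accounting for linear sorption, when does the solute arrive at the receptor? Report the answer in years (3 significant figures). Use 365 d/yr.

275 years

K = 0.00480 cm/s × 864 = 4.147 m/d
Specific discharge q = 4.147 × 0.0012 = 0.004977 m/d
Average linear velocity = 0.004977 / 0.32 = 0.01555 m/d
Retardation R = 1 + ρ_b·K_d/n = 1 + 1.91×1.1/0.32 = 7.566
Contaminant velocity v_c = v/R = 0.01555/7.566 = 0.002056 m/d
t = L/v_c = 206/0.002056 = 100200 d
   = 100200/365 = 275 yr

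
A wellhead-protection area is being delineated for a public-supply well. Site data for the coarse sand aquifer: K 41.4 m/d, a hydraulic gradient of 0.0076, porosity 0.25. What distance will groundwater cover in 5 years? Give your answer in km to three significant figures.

2.30 km

Specific discharge q = 41.4 × 0.0076 = 0.3146 m/d
Average linear velocity = 0.3146 / 0.25 = 1.259 m/d
T = 5 yr × 365 = 1825 d
L = v × T = 1.259 × 1825 = 2297 m
   = 2.30 km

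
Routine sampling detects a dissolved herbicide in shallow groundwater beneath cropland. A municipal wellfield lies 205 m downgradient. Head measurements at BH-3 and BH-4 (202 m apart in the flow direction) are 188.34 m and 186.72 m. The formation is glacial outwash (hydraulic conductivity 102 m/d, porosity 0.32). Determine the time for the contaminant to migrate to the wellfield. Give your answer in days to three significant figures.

80.2 days

Hydraulic gradient i = (188.34 − 186.72) / 202 = 1.62 / 202 = 0.008020
Specific discharge q = 102 × 0.008020 = 0.8180 m/d
v_s = q/n_e = 0.8180/0.32 = 2.556 m/d
t = L / v = 205 / 2.556 = 80.19 d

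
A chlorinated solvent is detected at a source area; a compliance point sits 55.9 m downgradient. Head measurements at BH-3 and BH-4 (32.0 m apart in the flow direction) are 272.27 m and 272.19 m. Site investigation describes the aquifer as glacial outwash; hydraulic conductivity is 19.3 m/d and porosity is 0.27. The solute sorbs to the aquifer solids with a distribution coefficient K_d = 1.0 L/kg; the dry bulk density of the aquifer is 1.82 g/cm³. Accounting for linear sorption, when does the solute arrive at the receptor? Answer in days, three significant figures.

Hydraulic gradient i = (272.27 − 272.19) / 32.0 = 0.08 / 32.0 = 0.002500
Specific discharge q = 19.3 × 0.002500 = 0.04825 m/d
Average linear velocity = 0.04825 / 0.27 = 0.1787 m/d
Retardation R = 1 + ρ_b·K_d/n = 1 + 1.82×1.0/0.27 = 7.741
Contaminant velocity v_c = v/R = 0.1787/7.741 = 0.02309 m/d
t = L/v_c = 55.9/0.02309 = 2421 d

2420 days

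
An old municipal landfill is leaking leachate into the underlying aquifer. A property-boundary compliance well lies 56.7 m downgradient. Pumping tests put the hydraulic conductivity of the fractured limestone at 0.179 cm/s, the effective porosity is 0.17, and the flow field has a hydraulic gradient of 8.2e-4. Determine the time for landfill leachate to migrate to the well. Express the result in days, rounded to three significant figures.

K = 0.179 cm/s × 864 = 154.7 m/d
Specific discharge q = 154.7 × 8.2e-4 = 0.1268 m/d
Seepage velocity v = q / n = 0.1268 / 0.17 = 0.7460 m/d
t = L / v = 56.7 / 0.7460 = 76.01 d

76.0 days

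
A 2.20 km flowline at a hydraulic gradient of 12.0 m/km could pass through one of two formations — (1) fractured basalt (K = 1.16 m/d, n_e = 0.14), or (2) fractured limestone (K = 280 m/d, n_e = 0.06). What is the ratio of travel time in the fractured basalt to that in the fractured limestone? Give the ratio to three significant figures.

563

Unit 1 (fractured basalt): v = 1.16×0.012/0.14 = 0.09943 m/d, t = 2200/0.09943 = 22130 d
Unit 2 (fractured limestone): v = 280×0.012/0.06 = 56.00 m/d, t = 2200/56.00 = 39.29 d
t(fractured basalt) / t(fractured limestone) = 22130/39.29 = 563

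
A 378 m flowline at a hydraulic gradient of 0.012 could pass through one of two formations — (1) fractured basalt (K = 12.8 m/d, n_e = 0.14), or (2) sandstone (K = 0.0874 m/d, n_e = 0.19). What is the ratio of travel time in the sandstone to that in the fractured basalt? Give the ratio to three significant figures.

Unit 1 (fractured basalt): v = 12.8×0.012/0.14 = 1.097 m/d, t = 378/1.097 = 344.5 d
Unit 2 (sandstone): v = 0.0874×0.012/0.19 = 0.005520 m/d, t = 378/0.005520 = 68480 d
t(sandstone) / t(fractured basalt) = 68480/344.5 = 199

199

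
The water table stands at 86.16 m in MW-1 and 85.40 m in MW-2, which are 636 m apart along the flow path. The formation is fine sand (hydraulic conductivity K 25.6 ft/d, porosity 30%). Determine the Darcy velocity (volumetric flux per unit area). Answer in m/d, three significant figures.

0.00932 m/d

Hydraulic gradient i = (86.16 − 85.40) / 636 = 0.76 / 636 = 0.001195
K = 25.6 ft/d × 0.3048 = 7.803 m/d
Darcy flux q = K·i = 7.803 × 0.001195 = 0.009324 m/d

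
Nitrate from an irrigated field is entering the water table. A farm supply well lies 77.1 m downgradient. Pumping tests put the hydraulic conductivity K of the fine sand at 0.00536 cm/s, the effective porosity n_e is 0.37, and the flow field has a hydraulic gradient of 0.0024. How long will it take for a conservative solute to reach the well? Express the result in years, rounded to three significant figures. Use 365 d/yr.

7.03 years

K = 0.00536 cm/s × 864 = 4.631 m/d
q = Ki = 4.631 × 0.0024 = 0.01111 m/d
Average linear velocity = 0.01111 / 0.37 = 0.03004 m/d
t = L / v = 77.1 / 0.03004 = 2567 d
   = 2567 / 365 = 7.03 yr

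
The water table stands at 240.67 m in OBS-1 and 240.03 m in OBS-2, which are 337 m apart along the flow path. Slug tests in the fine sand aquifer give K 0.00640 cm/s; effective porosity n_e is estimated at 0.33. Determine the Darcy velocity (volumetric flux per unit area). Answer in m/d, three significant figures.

Hydraulic gradient i = (240.67 − 240.03) / 337 = 0.64 / 337 = 0.001899
K = 0.00640 cm/s × 864 = 5.530 m/d
q = Ki = 5.530 × 0.001899 = 0.01050 m/d

0.0105 m/d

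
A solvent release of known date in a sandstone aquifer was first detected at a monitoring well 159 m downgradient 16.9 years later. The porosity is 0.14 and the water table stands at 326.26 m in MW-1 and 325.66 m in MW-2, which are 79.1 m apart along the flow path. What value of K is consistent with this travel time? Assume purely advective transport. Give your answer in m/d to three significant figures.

Hydraulic gradient i = (326.26 − 325.66) / 79.1 = 0.60 / 79.1 = 0.007585
t = 16.9 years = 6168 d
v = L / t = 159 / 6168 = 0.02578 m/d
K = v · n / i = 0.02578 × 0.14 / 0.007585 = 0.476 m/d

0.476 m/d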